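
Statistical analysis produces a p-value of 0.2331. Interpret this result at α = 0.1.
Since p = 0.2331 > α = 0.1, fail to reject H₀.
There is insufficient evidence to reject the null hypothesis; the result is not statistically significant at the 0.1 level.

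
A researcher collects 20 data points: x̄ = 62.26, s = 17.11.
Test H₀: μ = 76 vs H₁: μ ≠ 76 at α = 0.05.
One-sample t-test:
H₀: μ = 76
H₁: μ ≠ 76
df = n - 1 = 19
t = (x̄ - μ₀) / (s/√n) = (62.26 - 76) / (17.11/√20) = -3.591
p-value = 0.0019

Since p-value < α = 0.05, we reject H₀.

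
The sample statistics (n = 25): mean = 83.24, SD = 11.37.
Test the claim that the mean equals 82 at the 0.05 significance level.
One-sample t-test:
H₀: μ = 82
H₁: μ ≠ 82
df = n - 1 = 24
t = (x̄ - μ₀) / (s/√n) = (83.24 - 82) / (11.37/√25) = 0.545
p-value = 0.5906

Since p-value > α = 0.05, we fail to reject H₀.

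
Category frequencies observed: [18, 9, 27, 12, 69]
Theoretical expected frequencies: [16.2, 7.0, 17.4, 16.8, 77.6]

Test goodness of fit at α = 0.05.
Chi-square goodness of fit test:
H₀: observed counts match expected distribution
H₁: observed counts differ from expected distribution
df = k - 1 = 4
χ² = Σ(O - E)²/E
   = (18 - 16.2)²/16.2 + (9 - 7.0)²/7.0 + (27 - 17.4)²/17.4 + (12 - 16.8)²/16.8 + (69 - 77.6)²/77.6
   = 0.200 + 0.571 + 5.297 + 1.371 + 0.953
   = 8.39
p-value = 0.0782

Since p-value > α = 0.05, we fail to reject H₀.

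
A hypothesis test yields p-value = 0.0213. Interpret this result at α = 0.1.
Since p = 0.0213 < α = 0.1, reject H₀.
There is sufficient evidence to reject the null hypothesis; the result is statistically significant at the 0.1 level.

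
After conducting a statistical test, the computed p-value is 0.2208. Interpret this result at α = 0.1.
Since p = 0.2208 > α = 0.1, fail to reject H₀.
There is insufficient evidence to reject the null hypothesis; the result is not statistically significant at the 0.1 level.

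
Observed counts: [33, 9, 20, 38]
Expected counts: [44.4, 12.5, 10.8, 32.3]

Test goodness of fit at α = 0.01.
Chi-square goodness of fit test:
H₀: observed counts match expected distribution
H₁: observed counts differ from expected distribution
df = k - 1 = 3
χ² = Σ(O - E)²/E
   = (33 - 44.4)²/44.4 + (9 - 12.5)²/12.5 + (20 - 10.8)²/10.8 + (38 - 32.3)²/32.3
   = 2.927 + 0.980 + 7.837 + 1.006
   = 12.75
p-value = 0.0052

Since p-value < α = 0.01, we reject H₀.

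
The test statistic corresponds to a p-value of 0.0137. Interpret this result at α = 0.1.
Since p = 0.0137 < α = 0.1, reject H₀.
There is sufficient evidence to reject the null hypothesis; the result is statistically significant at the 0.1 level.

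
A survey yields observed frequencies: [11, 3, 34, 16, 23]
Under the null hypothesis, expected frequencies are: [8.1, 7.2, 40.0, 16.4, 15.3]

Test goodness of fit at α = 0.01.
Chi-square goodness of fit test:
H₀: observed counts match expected distribution
H₁: observed counts differ from expected distribution
df = k - 1 = 4
χ² = Σ(O - E)²/E
   = (11 - 8.1)²/8.1 + (3 - 7.2)²/7.2 + (34 - 40.0)²/40.0 + (16 - 16.4)²/16.4 + (23 - 15.3)²/15.3
   = 1.038 + 2.450 + 0.900 + 0.010 + 3.875
   = 8.27
p-value = 0.0821

Since p-value > α = 0.01, we fail to reject H₀.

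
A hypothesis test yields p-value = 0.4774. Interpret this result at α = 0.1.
Since p = 0.4774 > α = 0.1, fail to reject H₀.
There is insufficient evidence to reject the null hypothesis; the result is not statistically significant at the 0.1 level.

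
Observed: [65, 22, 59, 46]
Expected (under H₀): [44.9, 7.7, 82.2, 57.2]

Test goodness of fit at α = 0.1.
Chi-square goodness of fit test:
H₀: observed counts match expected distribution
H₁: observed counts differ from expected distribution
df = k - 1 = 3
χ² = Σ(O - E)²/E
   = (65 - 44.9)²/44.9 + (22 - 7.7)²/7.7 + (59 - 82.2)²/82.2 + (46 - 57.2)²/57.2
   = 8.998 + 26.557 + 6.548 + 2.193
   = 44.30
p-value < 0.0001

Since p-value < α = 0.1, we reject H₀.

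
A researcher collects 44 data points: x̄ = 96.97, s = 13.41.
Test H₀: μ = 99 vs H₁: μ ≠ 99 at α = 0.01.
One-sample t-test:
H₀: μ = 99
H₁: μ ≠ 99
df = n - 1 = 43
t = (x̄ - μ₀) / (s/√n) = (96.97 - 99) / (13.41/√44) = -1.004
p-value = 0.3209

Since p-value > α = 0.01, we fail to reject H₀.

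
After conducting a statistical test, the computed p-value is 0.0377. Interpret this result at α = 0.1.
Since p = 0.0377 < α = 0.1, reject H₀.
There is sufficient evidence to reject the null hypothesis; the result is statistically significant at the 0.1 level.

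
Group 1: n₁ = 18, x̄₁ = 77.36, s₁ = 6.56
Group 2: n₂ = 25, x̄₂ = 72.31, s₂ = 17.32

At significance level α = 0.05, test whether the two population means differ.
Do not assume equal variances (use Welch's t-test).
Welch's two-sample t-test:
H₀: μ₁ = μ₂
H₁: μ₁ ≠ μ₂
s₁²/n₁ = 6.56²/18 = 2.3908,  s₂²/n₂ = 17.32²/25 = 11.9993
SE = √(s₁²/n₁ + s₂²/n₂) = √(2.3908 + 11.9993) = 3.7934
df (Welch-Satterthwaite) = (s₁²/n₁ + s₂²/n₂)² / [(s₁²/n₁)²/(n₁-1) + (s₂²/n₂)²/(n₂-1)] ≈ 32.68
t = (x̄₁ - x̄₂) / SE = (77.36 - 72.31) / 3.7934 = 5.05 / 3.7934 = 1.331
p-value = 0.1923

Since p-value > α = 0.05, we fail to reject H₀.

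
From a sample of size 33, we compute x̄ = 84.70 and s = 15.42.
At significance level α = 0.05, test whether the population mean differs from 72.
One-sample t-test:
H₀: μ = 72
H₁: μ ≠ 72
df = n - 1 = 32
t = (x̄ - μ₀) / (s/√n) = (84.70 - 72) / (15.42/√33) = 4.731
p-value < 0.0001

Since p-value < α = 0.05, we reject H₀.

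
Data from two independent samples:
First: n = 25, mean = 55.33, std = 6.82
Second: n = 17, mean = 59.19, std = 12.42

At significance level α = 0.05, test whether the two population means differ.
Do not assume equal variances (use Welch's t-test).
Welch's two-sample t-test:
H₀: μ₁ = μ₂
H₁: μ₁ ≠ μ₂
s₁²/n₁ = 6.82²/25 = 1.8605,  s₂²/n₂ = 12.42²/17 = 9.0739
SE = √(s₁²/n₁ + s₂²/n₂) = √(1.8605 + 9.0739) = 3.3067
df (Welch-Satterthwaite) = (s₁²/n₁ + s₂²/n₂)² / [(s₁²/n₁)²/(n₁-1) + (s₂²/n₂)²/(n₂-1)] ≈ 22.60
t = (x̄₁ - x̄₂) / SE = (55.33 - 59.19) / 3.3067 = -3.86 / 3.3067 = -1.167
p-value = 0.2553

Since p-value > α = 0.05, we fail to reject H₀.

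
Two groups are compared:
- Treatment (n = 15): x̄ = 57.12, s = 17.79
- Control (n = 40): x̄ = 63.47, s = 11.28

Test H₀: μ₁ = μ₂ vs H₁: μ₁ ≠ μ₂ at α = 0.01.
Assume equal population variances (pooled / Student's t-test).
Student's two-sample t-test (equal variances):
H₀: μ₁ = μ₂
H₁: μ₁ ≠ μ₂
df = n₁ + n₂ - 2 = 53
Pooled variance s_p² = [(n₁-1)s₁² + (n₂-1)s₂²] / (n₁ + n₂ - 2) = [(14)(17.79²) + (39)(11.28²)] / 53 = 177.2278
SE = √(s_p²(1/n₁ + 1/n₂)) = √(177.2278 × (1/15 + 1/40)) = 4.0306
t = (x̄₁ - x̄₂) / SE = (57.12 - 63.47) / 4.0306 = -6.35 / 4.0306 = -1.575
p-value = 0.1211

Since p-value > α = 0.01, we fail to reject H₀.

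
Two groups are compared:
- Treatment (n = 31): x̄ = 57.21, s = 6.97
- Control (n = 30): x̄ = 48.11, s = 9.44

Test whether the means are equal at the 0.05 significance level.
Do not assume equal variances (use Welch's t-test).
Welch's two-sample t-test:
H₀: μ₁ = μ₂
H₁: μ₁ ≠ μ₂
s₁²/n₁ = 6.97²/31 = 1.5671,  s₂²/n₂ = 9.44²/30 = 2.9705
SE = √(s₁²/n₁ + s₂²/n₂) = √(1.5671 + 2.9705) = 2.1302
df (Welch-Satterthwaite) = (s₁²/n₁ + s₂²/n₂)² / [(s₁²/n₁)²/(n₁-1) + (s₂²/n₂)²/(n₂-1)] ≈ 53.32
t = (x̄₁ - x̄₂) / SE = (57.21 - 48.11) / 2.1302 = 9.10 / 2.1302 = 4.272
p-value = 0.0001

Since p-value < α = 0.05, we reject H₀.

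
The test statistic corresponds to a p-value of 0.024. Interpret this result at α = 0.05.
Since p = 0.024 < α = 0.05, reject H₀.
There is sufficient evidence to reject the null hypothesis; the result is statistically significant at the 0.05 level.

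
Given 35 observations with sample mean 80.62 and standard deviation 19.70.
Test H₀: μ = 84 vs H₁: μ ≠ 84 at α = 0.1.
One-sample t-test:
H₀: μ = 84
H₁: μ ≠ 84
df = n - 1 = 34
t = (x̄ - μ₀) / (s/√n) = (80.62 - 84) / (19.70/√35) = -1.015
p-value = 0.3173

Since p-value > α = 0.1, we fail to reject H₀.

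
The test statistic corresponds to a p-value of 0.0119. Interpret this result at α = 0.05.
Since p = 0.0119 < α = 0.05, reject H₀.
There is sufficient evidence to reject the null hypothesis; the result is statistically significant at the 0.05 level.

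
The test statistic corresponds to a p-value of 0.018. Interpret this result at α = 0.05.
Since p = 0.018 < α = 0.05, reject H₀.
There is sufficient evidence to reject the null hypothesis; the result is statistically significant at the 0.05 level.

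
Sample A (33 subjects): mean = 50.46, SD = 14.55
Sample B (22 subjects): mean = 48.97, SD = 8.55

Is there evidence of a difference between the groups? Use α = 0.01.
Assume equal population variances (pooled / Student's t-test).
Student's two-sample t-test (equal variances):
H₀: μ₁ = μ₂
H₁: μ₁ ≠ μ₂
df = n₁ + n₂ - 2 = 53
Pooled variance s_p² = [(n₁-1)s₁² + (n₂-1)s₂²] / (n₁ + n₂ - 2) = [(32)(14.55²) + (21)(8.55²)] / 53 = 156.7855
SE = √(s_p²(1/n₁ + 1/n₂)) = √(156.7855 × (1/33 + 1/22)) = 3.4464
t = (x̄₁ - x̄₂) / SE = (50.46 - 48.97) / 3.4464 = 1.49 / 3.4464 = 0.432
p-value = 0.6673

Since p-value > α = 0.01, we fail to reject H₀.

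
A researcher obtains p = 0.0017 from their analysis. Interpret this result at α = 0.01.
Since p = 0.0017 < α = 0.01, reject H₀.
There is sufficient evidence to reject the null hypothesis; the result is statistically significant at the 0.01 level.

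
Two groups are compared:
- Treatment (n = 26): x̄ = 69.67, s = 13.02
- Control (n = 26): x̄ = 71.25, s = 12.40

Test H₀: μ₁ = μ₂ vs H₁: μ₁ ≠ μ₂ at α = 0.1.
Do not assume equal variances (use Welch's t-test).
Welch's two-sample t-test:
H₀: μ₁ = μ₂
H₁: μ₁ ≠ μ₂
s₁²/n₁ = 13.02²/26 = 6.5200,  s₂²/n₂ = 12.40²/26 = 5.9138
SE = √(s₁²/n₁ + s₂²/n₂) = √(6.5200 + 5.9138) = 3.5262
df (Welch-Satterthwaite) = (s₁²/n₁ + s₂²/n₂)² / [(s₁²/n₁)²/(n₁-1) + (s₂²/n₂)²/(n₂-1)] ≈ 49.88
t = (x̄₁ - x̄₂) / SE = (69.67 - 71.25) / 3.5262 = -1.58 / 3.5262 = -0.448
p-value = 0.6560

Since p-value > α = 0.1, we fail to reject H₀.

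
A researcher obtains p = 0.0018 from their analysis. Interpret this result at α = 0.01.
Since p = 0.0018 < α = 0.01, reject H₀.
There is sufficient evidence to reject the null hypothesis; the result is statistically significant at the 0.01 level.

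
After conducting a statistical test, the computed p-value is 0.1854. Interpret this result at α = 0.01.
Since p = 0.1854 > α = 0.01, fail to reject H₀.
There is insufficient evidence to reject the null hypothesis; the result is not statistically significant at the 0.01 level.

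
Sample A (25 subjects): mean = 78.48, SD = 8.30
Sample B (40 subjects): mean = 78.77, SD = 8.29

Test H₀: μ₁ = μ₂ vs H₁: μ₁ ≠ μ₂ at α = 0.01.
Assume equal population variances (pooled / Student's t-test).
Student's two-sample t-test (equal variances):
H₀: μ₁ = μ₂
H₁: μ₁ ≠ μ₂
df = n₁ + n₂ - 2 = 63
Pooled variance s_p² = [(n₁-1)s₁² + (n₂-1)s₂²] / (n₁ + n₂ - 2) = [(24)(8.30²) + (39)(8.29²)] / 63 = 68.7873
SE = √(s_p²(1/n₁ + 1/n₂)) = √(68.7873 × (1/25 + 1/40)) = 2.1145
t = (x̄₁ - x̄₂) / SE = (78.48 - 78.77) / 2.1145 = -0.29 / 2.1145 = -0.137
p-value = 0.8914

Since p-value > α = 0.01, we fail to reject H₀.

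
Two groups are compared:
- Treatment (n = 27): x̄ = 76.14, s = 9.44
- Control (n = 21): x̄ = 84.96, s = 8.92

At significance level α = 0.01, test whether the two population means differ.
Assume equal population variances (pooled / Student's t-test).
Student's two-sample t-test (equal variances):
H₀: μ₁ = μ₂
H₁: μ₁ ≠ μ₂
df = n₁ + n₂ - 2 = 46
Pooled variance s_p² = [(n₁-1)s₁² + (n₂-1)s₂²] / (n₁ + n₂ - 2) = [(26)(9.44²) + (20)(8.92²)] / 46 = 84.9626
SE = √(s_p²(1/n₁ + 1/n₂)) = √(84.9626 × (1/27 + 1/21)) = 2.6819
t = (x̄₁ - x̄₂) / SE = (76.14 - 84.96) / 2.6819 = -8.82 / 2.6819 = -3.289
p-value = 0.0019

Since p-value < α = 0.01, we reject H₀.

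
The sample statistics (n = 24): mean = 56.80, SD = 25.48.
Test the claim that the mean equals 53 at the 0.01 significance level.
One-sample t-test:
H₀: μ = 53
H₁: μ ≠ 53
df = n - 1 = 23
t = (x̄ - μ₀) / (s/√n) = (56.80 - 53) / (25.48/√24) = 0.731
p-value = 0.4724

Since p-value > α = 0.01, we fail to reject H₀.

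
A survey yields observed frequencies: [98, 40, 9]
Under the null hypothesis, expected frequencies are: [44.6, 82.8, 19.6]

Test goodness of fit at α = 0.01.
Chi-square goodness of fit test:
H₀: observed counts match expected distribution
H₁: observed counts differ from expected distribution
df = k - 1 = 2
χ² = Σ(O - E)²/E
   = (98 - 44.6)²/44.6 + (40 - 82.8)²/82.8 + (9 - 19.6)²/19.6
   = 63.936 + 22.124 + 5.733
   = 91.79
p-value < 0.0001

Since p-value < α = 0.01, we reject H₀.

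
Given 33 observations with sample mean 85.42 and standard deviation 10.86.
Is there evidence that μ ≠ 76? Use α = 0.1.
One-sample t-test:
H₀: μ = 76
H₁: μ ≠ 76
df = n - 1 = 32
t = (x̄ - μ₀) / (s/√n) = (85.42 - 76) / (10.86/√33) = 4.983
p-value < 0.0001

Since p-value < α = 0.1, we reject H₀.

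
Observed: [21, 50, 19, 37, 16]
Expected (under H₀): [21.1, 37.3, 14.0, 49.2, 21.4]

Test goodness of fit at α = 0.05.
Chi-square goodness of fit test:
H₀: observed counts match expected distribution
H₁: observed counts differ from expected distribution
df = k - 1 = 4
χ² = Σ(O - E)²/E
   = (21 - 21.1)²/21.1 + (50 - 37.3)²/37.3 + (19 - 14.0)²/14.0 + (37 - 49.2)²/49.2 + (16 - 21.4)²/21.4
   = 0.000 + 4.324 + 1.786 + 3.025 + 1.363
   = 10.50
p-value = 0.0328

Since p-value < α = 0.05, we reject H₀.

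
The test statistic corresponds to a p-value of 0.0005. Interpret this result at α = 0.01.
Since p = 0.0005 < α = 0.01, reject H₀.
There is sufficient evidence to reject the null hypothesis; the result is statistically significant at the 0.01 level.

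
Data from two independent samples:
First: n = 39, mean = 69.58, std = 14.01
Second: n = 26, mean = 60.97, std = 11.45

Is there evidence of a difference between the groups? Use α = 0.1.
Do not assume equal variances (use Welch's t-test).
Welch's two-sample t-test:
H₀: μ₁ = μ₂
H₁: μ₁ ≠ μ₂
s₁²/n₁ = 14.01²/39 = 5.0328,  s₂²/n₂ = 11.45²/26 = 5.0424
SE = √(s₁²/n₁ + s₂²/n₂) = √(5.0328 + 5.0424) = 3.1741
df (Welch-Satterthwaite) = (s₁²/n₁ + s₂²/n₂)² / [(s₁²/n₁)²/(n₁-1) + (s₂²/n₂)²/(n₂-1)] ≈ 60.29
t = (x̄₁ - x̄₂) / SE = (69.58 - 60.97) / 3.1741 = 8.61 / 3.1741 = 2.713
p-value = 0.0087

Since p-value < α = 0.1, we reject H₀.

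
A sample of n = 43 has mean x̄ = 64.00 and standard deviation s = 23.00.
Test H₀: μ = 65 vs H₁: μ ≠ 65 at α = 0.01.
One-sample t-test:
H₀: μ = 65
H₁: μ ≠ 65
df = n - 1 = 42
t = (x̄ - μ₀) / (s/√n) = (64.00 - 65) / (23.00/√43) = -0.285
p-value = 0.7770

Since p-value > α = 0.01, we fail to reject H₀.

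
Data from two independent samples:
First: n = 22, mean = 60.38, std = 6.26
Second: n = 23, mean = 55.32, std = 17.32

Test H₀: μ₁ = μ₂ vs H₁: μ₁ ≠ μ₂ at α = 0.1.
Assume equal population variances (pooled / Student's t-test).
Student's two-sample t-test (equal variances):
H₀: μ₁ = μ₂
H₁: μ₁ ≠ μ₂
df = n₁ + n₂ - 2 = 43
Pooled variance s_p² = [(n₁-1)s₁² + (n₂-1)s₂²] / (n₁ + n₂ - 2) = [(21)(6.26²) + (22)(17.32²)] / 43 = 172.6175
SE = √(s_p²(1/n₁ + 1/n₂)) = √(172.6175 × (1/22 + 1/23)) = 3.9181
t = (x̄₁ - x̄₂) / SE = (60.38 - 55.32) / 3.9181 = 5.06 / 3.9181 = 1.291
p-value = 0.2034

Since p-value > α = 0.1, we fail to reject H₀.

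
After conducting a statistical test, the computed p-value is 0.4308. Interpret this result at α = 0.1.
Since p = 0.4308 > α = 0.1, fail to reject H₀.
There is insufficient evidence to reject the null hypothesis; the result is not statistically significant at the 0.1 level.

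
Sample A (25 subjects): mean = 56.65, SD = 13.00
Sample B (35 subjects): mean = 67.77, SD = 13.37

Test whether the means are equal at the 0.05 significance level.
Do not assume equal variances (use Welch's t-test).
Welch's two-sample t-test:
H₀: μ₁ = μ₂
H₁: μ₁ ≠ μ₂
s₁²/n₁ = 13.00²/25 = 6.7600,  s₂²/n₂ = 13.37²/35 = 5.1073
SE = √(s₁²/n₁ + s₂²/n₂) = √(6.7600 + 5.1073) = 3.4449
df (Welch-Satterthwaite) = (s₁²/n₁ + s₂²/n₂)² / [(s₁²/n₁)²/(n₁-1) + (s₂²/n₂)²/(n₂-1)] ≈ 52.72
t = (x̄₁ - x̄₂) / SE = (56.65 - 67.77) / 3.4449 = -11.12 / 3.4449 = -3.228
p-value = 0.0021

Since p-value < α = 0.05, we reject H₀.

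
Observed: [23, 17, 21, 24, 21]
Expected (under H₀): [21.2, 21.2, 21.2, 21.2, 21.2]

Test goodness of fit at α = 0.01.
Chi-square goodness of fit test:
H₀: observed counts match expected distribution
H₁: observed counts differ from expected distribution
df = k - 1 = 4
χ² = Σ(O - E)²/E
   = (23 - 21.2)²/21.2 + (17 - 21.2)²/21.2 + (21 - 21.2)²/21.2 + (24 - 21.2)²/21.2 + (21 - 21.2)²/21.2
   = 0.153 + 0.832 + 0.002 + 0.370 + 0.002
   = 1.36
p-value = 0.8514

Since p-value > α = 0.01, we fail to reject H₀.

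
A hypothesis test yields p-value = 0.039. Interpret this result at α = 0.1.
Since p = 0.039 < α = 0.1, reject H₀.
There is sufficient evidence to reject the null hypothesis; the result is statistically significant at the 0.1 level.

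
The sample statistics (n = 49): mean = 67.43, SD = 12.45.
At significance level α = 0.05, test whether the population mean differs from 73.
One-sample t-test:
H₀: μ = 73
H₁: μ ≠ 73
df = n - 1 = 48
t = (x̄ - μ₀) / (s/√n) = (67.43 - 73) / (12.45/√49) = -3.132
p-value = 0.0030

Since p-value < α = 0.05, we reject H₀.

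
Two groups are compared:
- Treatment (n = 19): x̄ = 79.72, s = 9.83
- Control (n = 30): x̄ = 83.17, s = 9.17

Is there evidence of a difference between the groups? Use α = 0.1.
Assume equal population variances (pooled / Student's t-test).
Student's two-sample t-test (equal variances):
H₀: μ₁ = μ₂
H₁: μ₁ ≠ μ₂
df = n₁ + n₂ - 2 = 47
Pooled variance s_p² = [(n₁-1)s₁² + (n₂-1)s₂²] / (n₁ + n₂ - 2) = [(18)(9.83²) + (29)(9.17²)] / 47 = 88.8915
SE = √(s_p²(1/n₁ + 1/n₂)) = √(88.8915 × (1/19 + 1/30)) = 2.7643
t = (x̄₁ - x̄₂) / SE = (79.72 - 83.17) / 2.7643 = -3.45 / 2.7643 = -1.248
p-value = 0.2182

Since p-value > α = 0.1, we fail to reject H₀.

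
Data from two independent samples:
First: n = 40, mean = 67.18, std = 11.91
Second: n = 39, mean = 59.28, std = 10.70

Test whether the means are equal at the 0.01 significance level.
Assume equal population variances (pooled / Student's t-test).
Student's two-sample t-test (equal variances):
H₀: μ₁ = μ₂
H₁: μ₁ ≠ μ₂
df = n₁ + n₂ - 2 = 77
Pooled variance s_p² = [(n₁-1)s₁² + (n₂-1)s₂²] / (n₁ + n₂ - 2) = [(39)(11.91²) + (38)(10.70²)] / 77 = 128.3467
SE = √(s_p²(1/n₁ + 1/n₂)) = √(128.3467 × (1/40 + 1/39)) = 2.5494
t = (x̄₁ - x̄₂) / SE = (67.18 - 59.28) / 2.5494 = 7.90 / 2.5494 = 3.099
p-value = 0.0027

Since p-value < α = 0.01, we reject H₀.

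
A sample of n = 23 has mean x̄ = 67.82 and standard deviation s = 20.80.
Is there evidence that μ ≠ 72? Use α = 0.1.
One-sample t-test:
H₀: μ = 72
H₁: μ ≠ 72
df = n - 1 = 22
t = (x̄ - μ₀) / (s/√n) = (67.82 - 72) / (20.80/√23) = -0.964
p-value = 0.3456

Since p-value > α = 0.1, we fail to reject H₀.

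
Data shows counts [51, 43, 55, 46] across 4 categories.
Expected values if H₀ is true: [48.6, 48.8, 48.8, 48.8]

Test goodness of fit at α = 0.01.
Chi-square goodness of fit test:
H₀: observed counts match expected distribution
H₁: observed counts differ from expected distribution
df = k - 1 = 3
χ² = Σ(O - E)²/E
   = (51 - 48.6)²/48.6 + (43 - 48.8)²/48.8 + (55 - 48.8)²/48.8 + (46 - 48.8)²/48.8
   = 0.119 + 0.689 + 0.788 + 0.161
   = 1.76
p-value = 0.6245

Since p-value > α = 0.01, we fail to reject H₀.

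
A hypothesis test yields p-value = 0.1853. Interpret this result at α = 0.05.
Since p = 0.1853 > α = 0.05, fail to reject H₀.
There is insufficient evidence to reject the null hypothesis; the result is not statistically significant at the 0.05 level.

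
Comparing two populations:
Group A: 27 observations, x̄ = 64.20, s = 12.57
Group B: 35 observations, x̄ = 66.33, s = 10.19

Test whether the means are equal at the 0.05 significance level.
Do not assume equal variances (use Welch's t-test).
Welch's two-sample t-test:
H₀: μ₁ = μ₂
H₁: μ₁ ≠ μ₂
s₁²/n₁ = 12.57²/27 = 5.8520,  s₂²/n₂ = 10.19²/35 = 2.9667
SE = √(s₁²/n₁ + s₂²/n₂) = √(5.8520 + 2.9667) = 2.9696
df (Welch-Satterthwaite) = (s₁²/n₁ + s₂²/n₂)² / [(s₁²/n₁)²/(n₁-1) + (s₂²/n₂)²/(n₂-1)] ≈ 49.35
t = (x̄₁ - x̄₂) / SE = (64.20 - 66.33) / 2.9696 = -2.13 / 2.9696 = -0.717
p-value = 0.4766

Since p-value > α = 0.05, we fail to reject H₀.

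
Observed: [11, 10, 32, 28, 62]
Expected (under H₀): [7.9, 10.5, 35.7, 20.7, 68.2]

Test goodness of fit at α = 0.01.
Chi-square goodness of fit test:
H₀: observed counts match expected distribution
H₁: observed counts differ from expected distribution
df = k - 1 = 4
χ² = Σ(O - E)²/E
   = (11 - 7.9)²/7.9 + (10 - 10.5)²/10.5 + (32 - 35.7)²/35.7 + (28 - 20.7)²/20.7 + (62 - 68.2)²/68.2
   = 1.216 + 0.024 + 0.383 + 2.574 + 0.564
   = 4.76
p-value = 0.3126

Since p-value > α = 0.01, we fail to reject H₀.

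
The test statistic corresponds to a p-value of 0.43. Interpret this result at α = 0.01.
Since p = 0.43 > α = 0.01, fail to reject H₀.
There is insufficient evidence to reject the null hypothesis; the result is not statistically significant at the 0.01 level.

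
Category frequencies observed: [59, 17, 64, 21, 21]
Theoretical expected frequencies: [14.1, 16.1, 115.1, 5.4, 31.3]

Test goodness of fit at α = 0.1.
Chi-square goodness of fit test:
H₀: observed counts match expected distribution
H₁: observed counts differ from expected distribution
df = k - 1 = 4
χ² = Σ(O - E)²/E
   = (59 - 14.1)²/14.1 + (17 - 16.1)²/16.1 + (64 - 115.1)²/115.1 + (21 - 5.4)²/5.4 + (21 - 31.3)²/31.3
   = 142.979 + 0.050 + 22.686 + 45.067 + 3.389
   = 214.17
p-value < 0.0001

Since p-value < α = 0.1, we reject H₀.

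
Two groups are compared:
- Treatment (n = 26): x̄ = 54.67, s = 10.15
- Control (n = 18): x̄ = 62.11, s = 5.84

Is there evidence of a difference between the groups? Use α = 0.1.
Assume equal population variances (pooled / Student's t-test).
Student's two-sample t-test (equal variances):
H₀: μ₁ = μ₂
H₁: μ₁ ≠ μ₂
df = n₁ + n₂ - 2 = 42
Pooled variance s_p² = [(n₁-1)s₁² + (n₂-1)s₂²] / (n₁ + n₂ - 2) = [(25)(10.15²) + (17)(5.84²)] / 42 = 75.1276
SE = √(s_p²(1/n₁ + 1/n₂)) = √(75.1276 × (1/26 + 1/18)) = 2.6577
t = (x̄₁ - x̄₂) / SE = (54.67 - 62.11) / 2.6577 = -7.44 / 2.6577 = -2.799
p-value = 0.0077

Since p-value < α = 0.1, we reject H₀.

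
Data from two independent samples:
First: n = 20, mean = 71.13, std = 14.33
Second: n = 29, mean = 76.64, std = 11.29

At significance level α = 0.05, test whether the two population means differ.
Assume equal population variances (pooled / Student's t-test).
Student's two-sample t-test (equal variances):
H₀: μ₁ = μ₂
H₁: μ₁ ≠ μ₂
df = n₁ + n₂ - 2 = 47
Pooled variance s_p² = [(n₁-1)s₁² + (n₂-1)s₂²] / (n₁ + n₂ - 2) = [(19)(14.33²) + (28)(11.29²)] / 47 = 158.9494
SE = √(s_p²(1/n₁ + 1/n₂)) = √(158.9494 × (1/20 + 1/29)) = 3.6645
t = (x̄₁ - x̄₂) / SE = (71.13 - 76.64) / 3.6645 = -5.51 / 3.6645 = -1.504
p-value = 0.1394

Since p-value > α = 0.05, we fail to reject H₀.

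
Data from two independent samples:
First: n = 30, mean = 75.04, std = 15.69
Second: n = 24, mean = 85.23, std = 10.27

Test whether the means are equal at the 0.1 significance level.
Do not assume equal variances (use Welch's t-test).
Welch's two-sample t-test:
H₀: μ₁ = μ₂
H₁: μ₁ ≠ μ₂
s₁²/n₁ = 15.69²/30 = 8.2059,  s₂²/n₂ = 10.27²/24 = 4.3947
SE = √(s₁²/n₁ + s₂²/n₂) = √(8.2059 + 4.3947) = 3.5497
df (Welch-Satterthwaite) = (s₁²/n₁ + s₂²/n₂)² / [(s₁²/n₁)²/(n₁-1) + (s₂²/n₂)²/(n₂-1)] ≈ 50.22
t = (x̄₁ - x̄₂) / SE = (75.04 - 85.23) / 3.5497 = -10.19 / 3.5497 = -2.871
p-value = 0.0060

Since p-value < α = 0.1, we reject H₀.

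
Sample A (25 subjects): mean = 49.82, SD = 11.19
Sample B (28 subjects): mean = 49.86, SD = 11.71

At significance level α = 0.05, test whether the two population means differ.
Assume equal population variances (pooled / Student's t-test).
Student's two-sample t-test (equal variances):
H₀: μ₁ = μ₂
H₁: μ₁ ≠ μ₂
df = n₁ + n₂ - 2 = 51
Pooled variance s_p² = [(n₁-1)s₁² + (n₂-1)s₂²] / (n₁ + n₂ - 2) = [(24)(11.19²) + (27)(11.71²)] / 51 = 131.5203
SE = √(s_p²(1/n₁ + 1/n₂)) = √(131.5203 × (1/25 + 1/28)) = 3.1556
t = (x̄₁ - x̄₂) / SE = (49.82 - 49.86) / 3.1556 = -0.04 / 3.1556 = -0.013
p-value = 0.9899

Since p-value > α = 0.05, we fail to reject H₀.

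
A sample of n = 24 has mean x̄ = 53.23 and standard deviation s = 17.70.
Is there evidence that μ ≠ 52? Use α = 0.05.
One-sample t-test:
H₀: μ = 52
H₁: μ ≠ 52
df = n - 1 = 23
t = (x̄ - μ₀) / (s/√n) = (53.23 - 52) / (17.70/√24) = 0.340
p-value = 0.7366

Since p-value > α = 0.05, we fail to reject H₀.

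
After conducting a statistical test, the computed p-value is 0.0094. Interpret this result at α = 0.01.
Since p = 0.0094 < α = 0.01, reject H₀.
There is sufficient evidence to reject the null hypothesis; the result is statistically significant at the 0.01 level.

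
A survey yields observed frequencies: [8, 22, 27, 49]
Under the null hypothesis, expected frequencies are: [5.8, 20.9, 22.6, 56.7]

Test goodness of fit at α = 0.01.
Chi-square goodness of fit test:
H₀: observed counts match expected distribution
H₁: observed counts differ from expected distribution
df = k - 1 = 3
χ² = Σ(O - E)²/E
   = (8 - 5.8)²/5.8 + (22 - 20.9)²/20.9 + (27 - 22.6)²/22.6 + (49 - 56.7)²/56.7
   = 0.834 + 0.058 + 0.857 + 1.046
   = 2.79
p-value = 0.4244

Since p-value > α = 0.01, we fail to reject H₀.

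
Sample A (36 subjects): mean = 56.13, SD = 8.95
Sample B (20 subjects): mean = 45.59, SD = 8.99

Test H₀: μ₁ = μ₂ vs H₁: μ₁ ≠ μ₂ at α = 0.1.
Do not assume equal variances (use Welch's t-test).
Welch's two-sample t-test:
H₀: μ₁ = μ₂
H₁: μ₁ ≠ μ₂
s₁²/n₁ = 8.95²/36 = 2.2251,  s₂²/n₂ = 8.99²/20 = 4.0410
SE = √(s₁²/n₁ + s₂²/n₂) = √(2.2251 + 4.0410) = 2.5032
df (Welch-Satterthwaite) = (s₁²/n₁ + s₂²/n₂)² / [(s₁²/n₁)²/(n₁-1) + (s₂²/n₂)²/(n₂-1)] ≈ 39.23
t = (x̄₁ - x̄₂) / SE = (56.13 - 45.59) / 2.5032 = 10.54 / 2.5032 = 4.211
p-value = 0.0001

Since p-value < α = 0.1, we reject H₀.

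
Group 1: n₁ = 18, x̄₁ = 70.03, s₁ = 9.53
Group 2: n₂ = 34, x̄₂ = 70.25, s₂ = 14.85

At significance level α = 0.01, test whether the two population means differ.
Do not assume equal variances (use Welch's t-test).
Welch's two-sample t-test:
H₀: μ₁ = μ₂
H₁: μ₁ ≠ μ₂
s₁²/n₁ = 9.53²/18 = 5.0456,  s₂²/n₂ = 14.85²/34 = 6.4860
SE = √(s₁²/n₁ + s₂²/n₂) = √(5.0456 + 6.4860) = 3.3958
df (Welch-Satterthwaite) = (s₁²/n₁ + s₂²/n₂)² / [(s₁²/n₁)²/(n₁-1) + (s₂²/n₂)²/(n₂-1)] ≈ 47.97
t = (x̄₁ - x̄₂) / SE = (70.03 - 70.25) / 3.3958 = -0.22 / 3.3958 = -0.065
p-value = 0.9486

Since p-value > α = 0.01, we fail to reject H₀.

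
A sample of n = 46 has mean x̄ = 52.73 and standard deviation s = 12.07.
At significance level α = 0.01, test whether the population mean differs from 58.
One-sample t-test:
H₀: μ = 58
H₁: μ ≠ 58
df = n - 1 = 45
t = (x̄ - μ₀) / (s/√n) = (52.73 - 58) / (12.07/√46) = -2.961
p-value = 0.0049

Since p-value < α = 0.01, we reject H₀.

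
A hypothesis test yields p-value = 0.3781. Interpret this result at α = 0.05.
Since p = 0.3781 > α = 0.05, fail to reject H₀.
There is insufficient evidence to reject the null hypothesis; the result is not statistically significant at the 0.05 level.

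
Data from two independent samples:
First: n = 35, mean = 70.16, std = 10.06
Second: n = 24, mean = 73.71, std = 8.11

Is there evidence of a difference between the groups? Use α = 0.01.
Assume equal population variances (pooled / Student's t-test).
Student's two-sample t-test (equal variances):
H₀: μ₁ = μ₂
H₁: μ₁ ≠ μ₂
df = n₁ + n₂ - 2 = 57
Pooled variance s_p² = [(n₁-1)s₁² + (n₂-1)s₂²] / (n₁ + n₂ - 2) = [(34)(10.06²) + (23)(8.11²)] / 57 = 86.9067
SE = √(s_p²(1/n₁ + 1/n₂)) = √(86.9067 × (1/35 + 1/24)) = 2.4707
t = (x̄₁ - x̄₂) / SE = (70.16 - 73.71) / 2.4707 = -3.55 / 2.4707 = -1.437
p-value = 0.1562

Since p-value > α = 0.01, we fail to reject H₀.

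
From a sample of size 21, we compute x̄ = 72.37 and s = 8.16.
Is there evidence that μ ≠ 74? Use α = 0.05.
One-sample t-test:
H₀: μ = 74
H₁: μ ≠ 74
df = n - 1 = 20
t = (x̄ - μ₀) / (s/√n) = (72.37 - 74) / (8.16/√21) = -0.915
p-value = 0.3709

Since p-value > α = 0.05, we fail to reject H₀.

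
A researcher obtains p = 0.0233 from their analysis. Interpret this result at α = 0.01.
Since p = 0.0233 > α = 0.01, fail to reject H₀.
There is insufficient evidence to reject the null hypothesis; the result is not statistically significant at the 0.01 level.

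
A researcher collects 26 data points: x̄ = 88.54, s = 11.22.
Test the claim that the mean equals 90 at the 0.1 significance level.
One-sample t-test:
H₀: μ = 90
H₁: μ ≠ 90
df = n - 1 = 25
t = (x̄ - μ₀) / (s/√n) = (88.54 - 90) / (11.22/√26) = -0.664
p-value = 0.5131

Since p-value > α = 0.1, we fail to reject H₀.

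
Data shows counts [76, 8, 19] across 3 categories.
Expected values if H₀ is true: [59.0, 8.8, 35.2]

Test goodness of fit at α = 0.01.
Chi-square goodness of fit test:
H₀: observed counts match expected distribution
H₁: observed counts differ from expected distribution
df = k - 1 = 2
χ² = Σ(O - E)²/E
   = (76 - 59.0)²/59.0 + (8 - 8.8)²/8.8 + (19 - 35.2)²/35.2
   = 4.898 + 0.073 + 7.456
   = 12.43
p-value = 0.0020

Since p-value < α = 0.01, we reject H₀.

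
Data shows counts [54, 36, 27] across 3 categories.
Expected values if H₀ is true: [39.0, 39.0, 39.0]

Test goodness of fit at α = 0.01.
Chi-square goodness of fit test:
H₀: observed counts match expected distribution
H₁: observed counts differ from expected distribution
df = k - 1 = 2
χ² = Σ(O - E)²/E
   = (54 - 39.0)²/39.0 + (36 - 39.0)²/39.0 + (27 - 39.0)²/39.0
   = 5.769 + 0.231 + 3.692
   = 9.69
p-value = 0.0079

Since p-value < α = 0.01, we reject H₀.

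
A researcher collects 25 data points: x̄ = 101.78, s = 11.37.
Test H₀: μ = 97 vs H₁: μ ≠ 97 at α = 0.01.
One-sample t-test:
H₀: μ = 97
H₁: μ ≠ 97
df = n - 1 = 24
t = (x̄ - μ₀) / (s/√n) = (101.78 - 97) / (11.37/√25) = 2.102
p-value = 0.0462

Since p-value > α = 0.01, we fail to reject H₀.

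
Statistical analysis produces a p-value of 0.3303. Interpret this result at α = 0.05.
Since p = 0.3303 > α = 0.05, fail to reject H₀.
There is insufficient evidence to reject the null hypothesis; the result is not statistically significant at the 0.05 level.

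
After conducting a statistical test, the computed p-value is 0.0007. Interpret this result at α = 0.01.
Since p = 0.0007 < α = 0.01, reject H₀.
There is sufficient evidence to reject the null hypothesis; the result is statistically significant at the 0.01 level.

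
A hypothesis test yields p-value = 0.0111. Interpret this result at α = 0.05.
Since p = 0.0111 < α = 0.05, reject H₀.
There is sufficient evidence to reject the null hypothesis; the result is statistically significant at the 0.05 level.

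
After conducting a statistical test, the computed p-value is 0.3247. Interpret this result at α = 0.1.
Since p = 0.3247 > α = 0.1, fail to reject H₀.
There is insufficient evidence to reject the null hypothesis; the result is not statistically significant at the 0.1 level.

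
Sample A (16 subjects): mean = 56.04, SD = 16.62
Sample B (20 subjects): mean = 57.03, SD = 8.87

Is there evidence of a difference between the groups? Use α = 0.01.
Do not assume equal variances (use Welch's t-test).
Welch's two-sample t-test:
H₀: μ₁ = μ₂
H₁: μ₁ ≠ μ₂
s₁²/n₁ = 16.62²/16 = 17.2640,  s₂²/n₂ = 8.87²/20 = 3.9338
SE = √(s₁²/n₁ + s₂²/n₂) = √(17.2640 + 3.9338) = 4.6041
df (Welch-Satterthwaite) = (s₁²/n₁ + s₂²/n₂)² / [(s₁²/n₁)²/(n₁-1) + (s₂²/n₂)²/(n₂-1)] ≈ 21.72
t = (x̄₁ - x̄₂) / SE = (56.04 - 57.03) / 4.6041 = -0.99 / 4.6041 = -0.215
p-value = 0.8318

Since p-value > α = 0.01, we fail to reject H₀.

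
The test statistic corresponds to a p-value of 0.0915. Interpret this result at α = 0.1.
Since p = 0.0915 < α = 0.1, reject H₀.
There is sufficient evidence to reject the null hypothesis; the result is statistically significant at the 0.1 level.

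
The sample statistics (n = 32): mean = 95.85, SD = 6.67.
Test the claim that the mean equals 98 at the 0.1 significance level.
One-sample t-test:
H₀: μ = 98
H₁: μ ≠ 98
df = n - 1 = 31
t = (x̄ - μ₀) / (s/√n) = (95.85 - 98) / (6.67/√32) = -1.823
p-value = 0.0779

Since p-value < α = 0.1, we reject H₀.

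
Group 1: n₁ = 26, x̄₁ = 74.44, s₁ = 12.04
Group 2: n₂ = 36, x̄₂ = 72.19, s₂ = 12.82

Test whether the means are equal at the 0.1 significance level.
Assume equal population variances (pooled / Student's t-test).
Student's two-sample t-test (equal variances):
H₀: μ₁ = μ₂
H₁: μ₁ ≠ μ₂
df = n₁ + n₂ - 2 = 60
Pooled variance s_p² = [(n₁-1)s₁² + (n₂-1)s₂²] / (n₁ + n₂ - 2) = [(25)(12.04²) + (35)(12.82²)] / 60 = 156.2729
SE = √(s_p²(1/n₁ + 1/n₂)) = √(156.2729 × (1/26 + 1/36)) = 3.2174
t = (x̄₁ - x̄₂) / SE = (74.44 - 72.19) / 3.2174 = 2.25 / 3.2174 = 0.699
p-value = 0.4870

Since p-value > α = 0.1, we fail to reject H₀.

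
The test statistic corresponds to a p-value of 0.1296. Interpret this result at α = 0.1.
Since p = 0.1296 > α = 0.1, fail to reject H₀.
There is insufficient evidence to reject the null hypothesis; the result is not statistically significant at the 0.1 level.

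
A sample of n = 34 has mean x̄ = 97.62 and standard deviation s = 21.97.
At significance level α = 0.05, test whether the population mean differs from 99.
One-sample t-test:
H₀: μ = 99
H₁: μ ≠ 99
df = n - 1 = 33
t = (x̄ - μ₀) / (s/√n) = (97.62 - 99) / (21.97/√34) = -0.366
p-value = 0.7165

Since p-value > α = 0.05, we fail to reject H₀.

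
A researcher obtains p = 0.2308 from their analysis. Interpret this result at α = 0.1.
Since p = 0.2308 > α = 0.1, fail to reject H₀.
There is insufficient evidence to reject the null hypothesis; the result is not statistically significant at the 0.1 level.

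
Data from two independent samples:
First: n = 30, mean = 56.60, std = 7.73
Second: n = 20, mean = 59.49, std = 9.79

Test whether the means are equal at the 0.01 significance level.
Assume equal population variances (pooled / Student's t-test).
Student's two-sample t-test (equal variances):
H₀: μ₁ = μ₂
H₁: μ₁ ≠ μ₂
df = n₁ + n₂ - 2 = 48
Pooled variance s_p² = [(n₁-1)s₁² + (n₂-1)s₂²] / (n₁ + n₂ - 2) = [(29)(7.73²) + (19)(9.79²)] / 48 = 74.0390
SE = √(s_p²(1/n₁ + 1/n₂)) = √(74.0390 × (1/30 + 1/20)) = 2.4839
t = (x̄₁ - x̄₂) / SE = (56.60 - 59.49) / 2.4839 = -2.89 / 2.4839 = -1.163
p-value = 0.2504

Since p-value > α = 0.01, we fail to reject H₀.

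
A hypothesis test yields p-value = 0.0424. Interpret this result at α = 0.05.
Since p = 0.0424 < α = 0.05, reject H₀.
There is sufficient evidence to reject the null hypothesis; the result is statistically significant at the 0.05 level.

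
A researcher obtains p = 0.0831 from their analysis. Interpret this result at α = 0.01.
Since p = 0.0831 > α = 0.01, fail to reject H₀.
There is insufficient evidence to reject the null hypothesis; the result is not statistically significant at the 0.01 level.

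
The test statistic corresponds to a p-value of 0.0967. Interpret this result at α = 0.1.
Since p = 0.0967 < α = 0.1, reject H₀.
There is sufficient evidence to reject the null hypothesis; the result is statistically significant at the 0.1 level.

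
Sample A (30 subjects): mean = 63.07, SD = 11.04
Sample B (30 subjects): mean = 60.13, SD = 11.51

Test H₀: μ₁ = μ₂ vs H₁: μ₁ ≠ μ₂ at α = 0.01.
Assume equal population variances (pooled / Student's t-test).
Student's two-sample t-test (equal variances):
H₀: μ₁ = μ₂
H₁: μ₁ ≠ μ₂
df = n₁ + n₂ - 2 = 58
Pooled variance s_p² = [(n₁-1)s₁² + (n₂-1)s₂²] / (n₁ + n₂ - 2) = [(29)(11.04²) + (29)(11.51²)] / 58 = 127.1808
SE = √(s_p²(1/n₁ + 1/n₂)) = √(127.1808 × (1/30 + 1/30)) = 2.9118
t = (x̄₁ - x̄₂) / SE = (63.07 - 60.13) / 2.9118 = 2.94 / 2.9118 = 1.010
p-value = 0.3168

Since p-value > α = 0.01, we fail to reject H₀.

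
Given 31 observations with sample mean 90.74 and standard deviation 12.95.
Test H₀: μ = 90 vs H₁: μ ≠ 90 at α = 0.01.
One-sample t-test:
H₀: μ = 90
H₁: μ ≠ 90
df = n - 1 = 30
t = (x̄ - μ₀) / (s/√n) = (90.74 - 90) / (12.95/√31) = 0.318
p-value = 0.7526

Since p-value > α = 0.01, we fail to reject H₀.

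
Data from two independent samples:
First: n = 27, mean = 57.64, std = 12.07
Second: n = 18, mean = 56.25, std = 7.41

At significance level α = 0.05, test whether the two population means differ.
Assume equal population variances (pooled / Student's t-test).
Student's two-sample t-test (equal variances):
H₀: μ₁ = μ₂
H₁: μ₁ ≠ μ₂
df = n₁ + n₂ - 2 = 43
Pooled variance s_p² = [(n₁-1)s₁² + (n₂-1)s₂²] / (n₁ + n₂ - 2) = [(26)(12.07²) + (17)(7.41²)] / 43 = 109.7964
SE = √(s_p²(1/n₁ + 1/n₂)) = √(109.7964 × (1/27 + 1/18)) = 3.1885
t = (x̄₁ - x̄₂) / SE = (57.64 - 56.25) / 3.1885 = 1.39 / 3.1885 = 0.436
p-value = 0.6651

Since p-value > α = 0.05, we fail to reject H₀.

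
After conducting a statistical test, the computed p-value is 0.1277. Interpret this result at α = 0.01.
Since p = 0.1277 > α = 0.01, fail to reject H₀.
There is insufficient evidence to reject the null hypothesis; the result is not statistically significant at the 0.01 level.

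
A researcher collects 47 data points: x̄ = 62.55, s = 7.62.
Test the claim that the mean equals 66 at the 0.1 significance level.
One-sample t-test:
H₀: μ = 66
H₁: μ ≠ 66
df = n - 1 = 46
t = (x̄ - μ₀) / (s/√n) = (62.55 - 66) / (7.62/√47) = -3.104
p-value = 0.0033

Since p-value < α = 0.1, we reject H₀.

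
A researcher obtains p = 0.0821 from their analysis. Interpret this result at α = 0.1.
Since p = 0.0821 < α = 0.1, reject H₀.
There is sufficient evidence to reject the null hypothesis; the result is statistically significant at the 0.1 level.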